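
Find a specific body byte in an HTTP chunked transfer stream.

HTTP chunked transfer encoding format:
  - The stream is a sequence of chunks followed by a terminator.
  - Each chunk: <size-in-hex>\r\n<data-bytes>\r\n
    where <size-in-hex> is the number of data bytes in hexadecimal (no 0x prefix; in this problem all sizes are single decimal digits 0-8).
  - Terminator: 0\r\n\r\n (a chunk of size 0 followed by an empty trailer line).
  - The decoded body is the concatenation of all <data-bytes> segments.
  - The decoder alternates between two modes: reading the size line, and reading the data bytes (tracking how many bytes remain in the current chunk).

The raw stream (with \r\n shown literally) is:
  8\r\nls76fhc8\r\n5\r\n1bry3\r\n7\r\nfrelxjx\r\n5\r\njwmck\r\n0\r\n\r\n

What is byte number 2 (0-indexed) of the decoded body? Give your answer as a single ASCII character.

Chunk 1: stream[0..1]='8' size=0x8=8, data at stream[3..11]='ls76fhc8' -> body[0..8], body so far='ls76fhc8'
Chunk 2: stream[13..14]='5' size=0x5=5, data at stream[16..21]='1bry3' -> body[8..13], body so far='ls76fhc81bry3'
Chunk 3: stream[23..24]='7' size=0x7=7, data at stream[26..33]='frelxjx' -> body[13..20], body so far='ls76fhc81bry3frelxjx'
Chunk 4: stream[35..36]='5' size=0x5=5, data at stream[38..43]='jwmck' -> body[20..25], body so far='ls76fhc81bry3frelxjxjwmck'
Chunk 5: stream[45..46]='0' size=0 (terminator). Final body='ls76fhc81bry3frelxjxjwmck' (25 bytes)
Body byte 2 = '7'

Answer: 7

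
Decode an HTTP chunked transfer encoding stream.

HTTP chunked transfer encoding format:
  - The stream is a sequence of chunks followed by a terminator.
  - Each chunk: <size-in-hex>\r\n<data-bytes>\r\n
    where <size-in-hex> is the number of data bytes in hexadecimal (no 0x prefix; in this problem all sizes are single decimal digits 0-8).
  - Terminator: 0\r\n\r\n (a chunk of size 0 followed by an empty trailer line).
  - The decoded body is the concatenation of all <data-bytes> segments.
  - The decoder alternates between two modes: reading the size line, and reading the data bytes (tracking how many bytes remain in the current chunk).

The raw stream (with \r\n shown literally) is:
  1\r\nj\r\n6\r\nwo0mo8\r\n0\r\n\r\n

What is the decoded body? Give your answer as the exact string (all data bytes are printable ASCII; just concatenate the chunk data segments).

Answer: jwo0mo8

Derivation:
Chunk 1: stream[0..1]='1' size=0x1=1, data at stream[3..4]='j' -> body[0..1], body so far='j'
Chunk 2: stream[6..7]='6' size=0x6=6, data at stream[9..15]='wo0mo8' -> body[1..7], body so far='jwo0mo8'
Chunk 3: stream[17..18]='0' size=0 (terminator). Final body='jwo0mo8' (7 bytes)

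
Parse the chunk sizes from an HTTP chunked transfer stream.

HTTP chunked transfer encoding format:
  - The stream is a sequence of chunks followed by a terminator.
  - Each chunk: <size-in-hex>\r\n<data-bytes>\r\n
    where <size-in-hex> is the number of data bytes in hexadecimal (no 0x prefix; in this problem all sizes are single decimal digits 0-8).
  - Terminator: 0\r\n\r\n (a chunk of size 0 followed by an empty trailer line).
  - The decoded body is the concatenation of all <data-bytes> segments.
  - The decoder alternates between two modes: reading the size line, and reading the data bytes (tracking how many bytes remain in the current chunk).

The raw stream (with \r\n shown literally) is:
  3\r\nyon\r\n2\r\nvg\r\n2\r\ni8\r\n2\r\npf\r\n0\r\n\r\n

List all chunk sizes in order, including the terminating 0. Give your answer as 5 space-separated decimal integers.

Chunk 1: stream[0..1]='3' size=0x3=3, data at stream[3..6]='yon' -> body[0..3], body so far='yon'
Chunk 2: stream[8..9]='2' size=0x2=2, data at stream[11..13]='vg' -> body[3..5], body so far='yonvg'
Chunk 3: stream[15..16]='2' size=0x2=2, data at stream[18..20]='i8' -> body[5..7], body so far='yonvgi8'
Chunk 4: stream[22..23]='2' size=0x2=2, data at stream[25..27]='pf' -> body[7..9], body so far='yonvgi8pf'
Chunk 5: stream[29..30]='0' size=0 (terminator). Final body='yonvgi8pf' (9 bytes)

Answer: 3 2 2 2 0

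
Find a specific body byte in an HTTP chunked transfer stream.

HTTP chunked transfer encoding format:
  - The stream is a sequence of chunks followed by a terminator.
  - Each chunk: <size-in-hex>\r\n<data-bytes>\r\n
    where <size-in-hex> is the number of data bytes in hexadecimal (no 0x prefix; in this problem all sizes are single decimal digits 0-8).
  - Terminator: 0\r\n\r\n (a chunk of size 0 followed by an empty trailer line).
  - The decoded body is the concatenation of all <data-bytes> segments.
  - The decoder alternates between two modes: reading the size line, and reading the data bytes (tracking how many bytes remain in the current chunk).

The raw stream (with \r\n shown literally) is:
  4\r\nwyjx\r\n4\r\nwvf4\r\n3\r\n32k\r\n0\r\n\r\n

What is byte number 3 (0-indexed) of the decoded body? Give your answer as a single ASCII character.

Answer: x

Derivation:
Chunk 1: stream[0..1]='4' size=0x4=4, data at stream[3..7]='wyjx' -> body[0..4], body so far='wyjx'
Chunk 2: stream[9..10]='4' size=0x4=4, data at stream[12..16]='wvf4' -> body[4..8], body so far='wyjxwvf4'
Chunk 3: stream[18..19]='3' size=0x3=3, data at stream[21..24]='32k' -> body[8..11], body so far='wyjxwvf432k'
Chunk 4: stream[26..27]='0' size=0 (terminator). Final body='wyjxwvf432k' (11 bytes)
Body byte 3 = 'x'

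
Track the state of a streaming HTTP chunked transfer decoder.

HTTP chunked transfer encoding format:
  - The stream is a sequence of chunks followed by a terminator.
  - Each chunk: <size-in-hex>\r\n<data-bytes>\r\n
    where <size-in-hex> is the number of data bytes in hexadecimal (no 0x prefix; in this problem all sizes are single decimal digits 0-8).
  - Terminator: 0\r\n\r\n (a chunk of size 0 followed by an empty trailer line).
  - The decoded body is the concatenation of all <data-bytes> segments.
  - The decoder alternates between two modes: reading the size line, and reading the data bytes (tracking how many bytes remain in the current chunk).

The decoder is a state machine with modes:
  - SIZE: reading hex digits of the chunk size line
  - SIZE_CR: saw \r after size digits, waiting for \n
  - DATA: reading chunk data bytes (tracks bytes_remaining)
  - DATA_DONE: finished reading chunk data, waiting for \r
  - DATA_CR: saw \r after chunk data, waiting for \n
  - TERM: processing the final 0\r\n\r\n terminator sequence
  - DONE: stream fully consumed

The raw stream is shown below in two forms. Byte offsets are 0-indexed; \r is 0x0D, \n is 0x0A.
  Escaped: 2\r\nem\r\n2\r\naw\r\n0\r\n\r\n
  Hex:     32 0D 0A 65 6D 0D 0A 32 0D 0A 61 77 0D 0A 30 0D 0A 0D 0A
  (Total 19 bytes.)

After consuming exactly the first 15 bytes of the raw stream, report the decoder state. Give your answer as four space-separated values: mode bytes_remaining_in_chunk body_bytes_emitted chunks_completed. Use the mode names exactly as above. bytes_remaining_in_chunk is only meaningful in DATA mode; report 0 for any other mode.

Answer: SIZE 0 4 2

Derivation:
Byte 0 = '2': mode=SIZE remaining=0 emitted=0 chunks_done=0
Byte 1 = 0x0D: mode=SIZE_CR remaining=0 emitted=0 chunks_done=0
Byte 2 = 0x0A: mode=DATA remaining=2 emitted=0 chunks_done=0
Byte 3 = 'e': mode=DATA remaining=1 emitted=1 chunks_done=0
Byte 4 = 'm': mode=DATA_DONE remaining=0 emitted=2 chunks_done=0
Byte 5 = 0x0D: mode=DATA_CR remaining=0 emitted=2 chunks_done=0
Byte 6 = 0x0A: mode=SIZE remaining=0 emitted=2 chunks_done=1
Byte 7 = '2': mode=SIZE remaining=0 emitted=2 chunks_done=1
Byte 8 = 0x0D: mode=SIZE_CR remaining=0 emitted=2 chunks_done=1
Byte 9 = 0x0A: mode=DATA remaining=2 emitted=2 chunks_done=1
Byte 10 = 'a': mode=DATA remaining=1 emitted=3 chunks_done=1
Byte 11 = 'w': mode=DATA_DONE remaining=0 emitted=4 chunks_done=1
Byte 12 = 0x0D: mode=DATA_CR remaining=0 emitted=4 chunks_done=1
Byte 13 = 0x0A: mode=SIZE remaining=0 emitted=4 chunks_done=2
Byte 14 = '0': mode=SIZE remaining=0 emitted=4 chunks_done=2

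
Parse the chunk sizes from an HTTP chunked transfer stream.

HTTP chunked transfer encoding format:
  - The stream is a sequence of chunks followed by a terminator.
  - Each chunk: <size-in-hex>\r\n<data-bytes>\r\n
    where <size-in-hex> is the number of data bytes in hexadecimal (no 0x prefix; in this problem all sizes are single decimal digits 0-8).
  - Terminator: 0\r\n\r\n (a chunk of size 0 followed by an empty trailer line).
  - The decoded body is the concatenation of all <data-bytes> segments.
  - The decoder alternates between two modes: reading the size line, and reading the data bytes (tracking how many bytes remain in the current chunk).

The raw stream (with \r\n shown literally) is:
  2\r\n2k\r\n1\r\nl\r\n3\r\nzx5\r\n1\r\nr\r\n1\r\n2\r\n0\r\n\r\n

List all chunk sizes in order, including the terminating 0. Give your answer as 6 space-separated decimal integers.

Answer: 2 1 3 1 1 0

Derivation:
Chunk 1: stream[0..1]='2' size=0x2=2, data at stream[3..5]='2k' -> body[0..2], body so far='2k'
Chunk 2: stream[7..8]='1' size=0x1=1, data at stream[10..11]='l' -> body[2..3], body so far='2kl'
Chunk 3: stream[13..14]='3' size=0x3=3, data at stream[16..19]='zx5' -> body[3..6], body so far='2klzx5'
Chunk 4: stream[21..22]='1' size=0x1=1, data at stream[24..25]='r' -> body[6..7], body so far='2klzx5r'
Chunk 5: stream[27..28]='1' size=0x1=1, data at stream[30..31]='2' -> body[7..8], body so far='2klzx5r2'
Chunk 6: stream[33..34]='0' size=0 (terminator). Final body='2klzx5r2' (8 bytes)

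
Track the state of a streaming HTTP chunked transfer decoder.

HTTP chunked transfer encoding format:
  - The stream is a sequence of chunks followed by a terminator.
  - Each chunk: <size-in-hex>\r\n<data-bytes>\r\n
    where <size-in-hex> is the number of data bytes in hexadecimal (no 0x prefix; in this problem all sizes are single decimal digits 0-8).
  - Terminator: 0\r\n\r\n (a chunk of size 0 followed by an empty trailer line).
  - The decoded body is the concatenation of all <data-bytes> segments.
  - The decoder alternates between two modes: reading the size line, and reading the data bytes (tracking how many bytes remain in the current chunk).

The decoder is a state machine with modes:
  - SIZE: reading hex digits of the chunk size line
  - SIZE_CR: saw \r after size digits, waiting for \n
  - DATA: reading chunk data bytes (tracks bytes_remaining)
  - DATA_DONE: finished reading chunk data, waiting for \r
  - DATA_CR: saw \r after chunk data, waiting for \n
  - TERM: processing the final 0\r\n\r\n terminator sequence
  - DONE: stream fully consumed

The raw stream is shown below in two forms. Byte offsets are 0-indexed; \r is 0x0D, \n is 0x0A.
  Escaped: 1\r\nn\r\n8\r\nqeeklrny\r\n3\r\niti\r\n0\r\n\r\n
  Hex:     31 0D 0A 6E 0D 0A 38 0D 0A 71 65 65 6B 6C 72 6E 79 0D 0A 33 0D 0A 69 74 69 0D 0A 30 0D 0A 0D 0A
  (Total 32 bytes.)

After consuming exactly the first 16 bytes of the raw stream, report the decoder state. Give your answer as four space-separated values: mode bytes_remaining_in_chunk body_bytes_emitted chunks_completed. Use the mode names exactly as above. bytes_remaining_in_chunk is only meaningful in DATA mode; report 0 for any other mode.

Byte 0 = '1': mode=SIZE remaining=0 emitted=0 chunks_done=0
Byte 1 = 0x0D: mode=SIZE_CR remaining=0 emitted=0 chunks_done=0
Byte 2 = 0x0A: mode=DATA remaining=1 emitted=0 chunks_done=0
Byte 3 = 'n': mode=DATA_DONE remaining=0 emitted=1 chunks_done=0
Byte 4 = 0x0D: mode=DATA_CR remaining=0 emitted=1 chunks_done=0
Byte 5 = 0x0A: mode=SIZE remaining=0 emitted=1 chunks_done=1
Byte 6 = '8': mode=SIZE remaining=0 emitted=1 chunks_done=1
Byte 7 = 0x0D: mode=SIZE_CR remaining=0 emitted=1 chunks_done=1
Byte 8 = 0x0A: mode=DATA remaining=8 emitted=1 chunks_done=1
Byte 9 = 'q': mode=DATA remaining=7 emitted=2 chunks_done=1
Byte 10 = 'e': mode=DATA remaining=6 emitted=3 chunks_done=1
Byte 11 = 'e': mode=DATA remaining=5 emitted=4 chunks_done=1
Byte 12 = 'k': mode=DATA remaining=4 emitted=5 chunks_done=1
Byte 13 = 'l': mode=DATA remaining=3 emitted=6 chunks_done=1
Byte 14 = 'r': mode=DATA remaining=2 emitted=7 chunks_done=1
Byte 15 = 'n': mode=DATA remaining=1 emitted=8 chunks_done=1

Answer: DATA 1 8 1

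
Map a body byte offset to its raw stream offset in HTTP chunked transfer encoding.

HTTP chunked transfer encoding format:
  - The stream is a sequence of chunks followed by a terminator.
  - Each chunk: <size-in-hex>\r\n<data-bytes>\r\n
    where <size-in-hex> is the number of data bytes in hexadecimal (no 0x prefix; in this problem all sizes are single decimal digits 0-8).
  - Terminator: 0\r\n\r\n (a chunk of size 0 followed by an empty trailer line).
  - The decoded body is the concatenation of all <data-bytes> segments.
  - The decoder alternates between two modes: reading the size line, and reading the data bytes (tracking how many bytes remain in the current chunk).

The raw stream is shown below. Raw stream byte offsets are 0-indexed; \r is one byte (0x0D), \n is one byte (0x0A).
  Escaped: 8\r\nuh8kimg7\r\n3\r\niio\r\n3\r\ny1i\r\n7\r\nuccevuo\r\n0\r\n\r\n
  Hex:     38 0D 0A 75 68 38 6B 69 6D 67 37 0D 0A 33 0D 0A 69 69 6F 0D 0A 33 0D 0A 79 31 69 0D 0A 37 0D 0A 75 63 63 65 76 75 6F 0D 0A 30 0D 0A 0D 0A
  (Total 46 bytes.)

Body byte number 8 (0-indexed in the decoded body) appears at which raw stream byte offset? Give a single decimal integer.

Chunk 1: stream[0..1]='8' size=0x8=8, data at stream[3..11]='uh8kimg7' -> body[0..8], body so far='uh8kimg7'
Chunk 2: stream[13..14]='3' size=0x3=3, data at stream[16..19]='iio' -> body[8..11], body so far='uh8kimg7iio'
Chunk 3: stream[21..22]='3' size=0x3=3, data at stream[24..27]='y1i' -> body[11..14], body so far='uh8kimg7iioy1i'
Chunk 4: stream[29..30]='7' size=0x7=7, data at stream[32..39]='uccevuo' -> body[14..21], body so far='uh8kimg7iioy1iuccevuo'
Chunk 5: stream[41..42]='0' size=0 (terminator). Final body='uh8kimg7iioy1iuccevuo' (21 bytes)
Body byte 8 at stream offset 16

Answer: 16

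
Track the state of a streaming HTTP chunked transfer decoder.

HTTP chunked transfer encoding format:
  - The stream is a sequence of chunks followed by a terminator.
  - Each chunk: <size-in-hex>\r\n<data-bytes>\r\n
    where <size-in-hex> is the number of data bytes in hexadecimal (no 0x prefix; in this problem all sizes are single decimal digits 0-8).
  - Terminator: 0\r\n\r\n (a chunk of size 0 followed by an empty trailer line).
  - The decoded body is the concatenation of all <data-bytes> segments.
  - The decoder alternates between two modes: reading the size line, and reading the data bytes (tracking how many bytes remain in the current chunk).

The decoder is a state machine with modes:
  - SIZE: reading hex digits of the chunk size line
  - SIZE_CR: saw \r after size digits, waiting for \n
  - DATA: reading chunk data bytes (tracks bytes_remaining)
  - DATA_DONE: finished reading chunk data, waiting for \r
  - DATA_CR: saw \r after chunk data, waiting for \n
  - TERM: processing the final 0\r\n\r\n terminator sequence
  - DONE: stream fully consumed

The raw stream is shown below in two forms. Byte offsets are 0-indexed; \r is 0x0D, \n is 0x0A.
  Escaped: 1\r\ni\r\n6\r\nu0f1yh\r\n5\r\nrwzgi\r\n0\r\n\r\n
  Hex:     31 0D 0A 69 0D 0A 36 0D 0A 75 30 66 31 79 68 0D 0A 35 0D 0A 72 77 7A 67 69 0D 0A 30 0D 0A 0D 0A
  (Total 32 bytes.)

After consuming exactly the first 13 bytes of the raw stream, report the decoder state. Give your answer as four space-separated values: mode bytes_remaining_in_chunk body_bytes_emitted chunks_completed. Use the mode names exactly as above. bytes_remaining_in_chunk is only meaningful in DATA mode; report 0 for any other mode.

Byte 0 = '1': mode=SIZE remaining=0 emitted=0 chunks_done=0
Byte 1 = 0x0D: mode=SIZE_CR remaining=0 emitted=0 chunks_done=0
Byte 2 = 0x0A: mode=DATA remaining=1 emitted=0 chunks_done=0
Byte 3 = 'i': mode=DATA_DONE remaining=0 emitted=1 chunks_done=0
Byte 4 = 0x0D: mode=DATA_CR remaining=0 emitted=1 chunks_done=0
Byte 5 = 0x0A: mode=SIZE remaining=0 emitted=1 chunks_done=1
Byte 6 = '6': mode=SIZE remaining=0 emitted=1 chunks_done=1
Byte 7 = 0x0D: mode=SIZE_CR remaining=0 emitted=1 chunks_done=1
Byte 8 = 0x0A: mode=DATA remaining=6 emitted=1 chunks_done=1
Byte 9 = 'u': mode=DATA remaining=5 emitted=2 chunks_done=1
Byte 10 = '0': mode=DATA remaining=4 emitted=3 chunks_done=1
Byte 11 = 'f': mode=DATA remaining=3 emitted=4 chunks_done=1
Byte 12 = '1': mode=DATA remaining=2 emitted=5 chunks_done=1

Answer: DATA 2 5 1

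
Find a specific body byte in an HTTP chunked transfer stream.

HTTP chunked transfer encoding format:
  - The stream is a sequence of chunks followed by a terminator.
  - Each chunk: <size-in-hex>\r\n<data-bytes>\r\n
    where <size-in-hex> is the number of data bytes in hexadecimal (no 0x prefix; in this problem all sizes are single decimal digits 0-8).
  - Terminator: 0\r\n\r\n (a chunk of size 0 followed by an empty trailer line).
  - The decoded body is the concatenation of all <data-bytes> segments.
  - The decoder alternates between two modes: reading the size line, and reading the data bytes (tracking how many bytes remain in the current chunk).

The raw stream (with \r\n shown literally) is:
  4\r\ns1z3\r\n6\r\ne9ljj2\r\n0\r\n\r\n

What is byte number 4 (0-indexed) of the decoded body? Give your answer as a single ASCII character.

Chunk 1: stream[0..1]='4' size=0x4=4, data at stream[3..7]='s1z3' -> body[0..4], body so far='s1z3'
Chunk 2: stream[9..10]='6' size=0x6=6, data at stream[12..18]='e9ljj2' -> body[4..10], body so far='s1z3e9ljj2'
Chunk 3: stream[20..21]='0' size=0 (terminator). Final body='s1z3e9ljj2' (10 bytes)
Body byte 4 = 'e'

Answer: e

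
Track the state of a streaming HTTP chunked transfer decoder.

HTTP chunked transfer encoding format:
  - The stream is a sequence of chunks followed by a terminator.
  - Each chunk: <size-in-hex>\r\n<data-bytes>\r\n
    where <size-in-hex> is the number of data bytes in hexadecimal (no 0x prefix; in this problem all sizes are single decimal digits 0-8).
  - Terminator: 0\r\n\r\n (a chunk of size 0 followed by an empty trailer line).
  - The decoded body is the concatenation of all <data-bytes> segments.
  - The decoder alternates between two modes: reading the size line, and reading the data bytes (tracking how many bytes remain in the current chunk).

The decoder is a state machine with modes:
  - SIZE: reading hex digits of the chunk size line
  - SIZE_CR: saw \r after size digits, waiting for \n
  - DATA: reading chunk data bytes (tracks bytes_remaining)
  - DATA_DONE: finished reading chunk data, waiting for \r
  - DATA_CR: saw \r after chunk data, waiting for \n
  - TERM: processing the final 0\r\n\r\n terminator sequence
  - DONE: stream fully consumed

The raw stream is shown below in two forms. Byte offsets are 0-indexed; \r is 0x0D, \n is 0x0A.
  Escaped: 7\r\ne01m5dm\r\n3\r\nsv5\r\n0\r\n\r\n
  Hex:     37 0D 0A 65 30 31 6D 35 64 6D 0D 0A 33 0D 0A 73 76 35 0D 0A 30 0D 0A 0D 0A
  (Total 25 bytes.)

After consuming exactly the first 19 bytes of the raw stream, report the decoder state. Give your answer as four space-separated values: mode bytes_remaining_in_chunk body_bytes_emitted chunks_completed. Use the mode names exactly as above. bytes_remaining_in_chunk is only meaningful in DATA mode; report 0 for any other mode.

Answer: DATA_CR 0 10 1

Derivation:
Byte 0 = '7': mode=SIZE remaining=0 emitted=0 chunks_done=0
Byte 1 = 0x0D: mode=SIZE_CR remaining=0 emitted=0 chunks_done=0
Byte 2 = 0x0A: mode=DATA remaining=7 emitted=0 chunks_done=0
Byte 3 = 'e': mode=DATA remaining=6 emitted=1 chunks_done=0
Byte 4 = '0': mode=DATA remaining=5 emitted=2 chunks_done=0
Byte 5 = '1': mode=DATA remaining=4 emitted=3 chunks_done=0
Byte 6 = 'm': mode=DATA remaining=3 emitted=4 chunks_done=0
Byte 7 = '5': mode=DATA remaining=2 emitted=5 chunks_done=0
Byte 8 = 'd': mode=DATA remaining=1 emitted=6 chunks_done=0
Byte 9 = 'm': mode=DATA_DONE remaining=0 emitted=7 chunks_done=0
Byte 10 = 0x0D: mode=DATA_CR remaining=0 emitted=7 chunks_done=0
Byte 11 = 0x0A: mode=SIZE remaining=0 emitted=7 chunks_done=1
Byte 12 = '3': mode=SIZE remaining=0 emitted=7 chunks_done=1
Byte 13 = 0x0D: mode=SIZE_CR remaining=0 emitted=7 chunks_done=1
Byte 14 = 0x0A: mode=DATA remaining=3 emitted=7 chunks_done=1
Byte 15 = 's': mode=DATA remaining=2 emitted=8 chunks_done=1
Byte 16 = 'v': mode=DATA remaining=1 emitted=9 chunks_done=1
Byte 17 = '5': mode=DATA_DONE remaining=0 emitted=10 chunks_done=1
Byte 18 = 0x0D: mode=DATA_CR remaining=0 emitted=10 chunks_done=1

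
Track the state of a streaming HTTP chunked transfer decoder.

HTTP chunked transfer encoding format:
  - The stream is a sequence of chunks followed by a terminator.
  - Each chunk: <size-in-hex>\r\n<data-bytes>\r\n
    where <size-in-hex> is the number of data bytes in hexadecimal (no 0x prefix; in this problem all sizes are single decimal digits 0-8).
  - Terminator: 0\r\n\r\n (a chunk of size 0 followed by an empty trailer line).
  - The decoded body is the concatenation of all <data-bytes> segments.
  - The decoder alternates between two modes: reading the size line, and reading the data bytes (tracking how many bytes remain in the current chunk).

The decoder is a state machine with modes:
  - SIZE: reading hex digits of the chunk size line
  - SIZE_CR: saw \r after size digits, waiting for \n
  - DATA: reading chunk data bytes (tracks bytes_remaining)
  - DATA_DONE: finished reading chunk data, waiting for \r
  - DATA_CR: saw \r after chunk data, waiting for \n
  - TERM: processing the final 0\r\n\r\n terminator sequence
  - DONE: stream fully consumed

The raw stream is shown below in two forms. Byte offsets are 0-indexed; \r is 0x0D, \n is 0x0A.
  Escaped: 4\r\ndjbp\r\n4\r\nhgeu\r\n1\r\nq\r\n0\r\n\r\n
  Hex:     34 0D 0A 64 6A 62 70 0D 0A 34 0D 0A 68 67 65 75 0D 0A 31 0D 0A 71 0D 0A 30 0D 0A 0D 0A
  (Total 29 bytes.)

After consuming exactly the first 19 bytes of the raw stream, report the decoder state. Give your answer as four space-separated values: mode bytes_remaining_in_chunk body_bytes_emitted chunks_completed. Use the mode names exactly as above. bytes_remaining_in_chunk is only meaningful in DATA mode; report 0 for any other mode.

Answer: SIZE 0 8 2

Derivation:
Byte 0 = '4': mode=SIZE remaining=0 emitted=0 chunks_done=0
Byte 1 = 0x0D: mode=SIZE_CR remaining=0 emitted=0 chunks_done=0
Byte 2 = 0x0A: mode=DATA remaining=4 emitted=0 chunks_done=0
Byte 3 = 'd': mode=DATA remaining=3 emitted=1 chunks_done=0
Byte 4 = 'j': mode=DATA remaining=2 emitted=2 chunks_done=0
Byte 5 = 'b': mode=DATA remaining=1 emitted=3 chunks_done=0
Byte 6 = 'p': mode=DATA_DONE remaining=0 emitted=4 chunks_done=0
Byte 7 = 0x0D: mode=DATA_CR remaining=0 emitted=4 chunks_done=0
Byte 8 = 0x0A: mode=SIZE remaining=0 emitted=4 chunks_done=1
Byte 9 = '4': mode=SIZE remaining=0 emitted=4 chunks_done=1
Byte 10 = 0x0D: mode=SIZE_CR remaining=0 emitted=4 chunks_done=1
Byte 11 = 0x0A: mode=DATA remaining=4 emitted=4 chunks_done=1
Byte 12 = 'h': mode=DATA remaining=3 emitted=5 chunks_done=1
Byte 13 = 'g': mode=DATA remaining=2 emitted=6 chunks_done=1
Byte 14 = 'e': mode=DATA remaining=1 emitted=7 chunks_done=1
Byte 15 = 'u': mode=DATA_DONE remaining=0 emitted=8 chunks_done=1
Byte 16 = 0x0D: mode=DATA_CR remaining=0 emitted=8 chunks_done=1
Byte 17 = 0x0A: mode=SIZE remaining=0 emitted=8 chunks_done=2
Byte 18 = '1': mode=SIZE remaining=0 emitted=8 chunks_done=2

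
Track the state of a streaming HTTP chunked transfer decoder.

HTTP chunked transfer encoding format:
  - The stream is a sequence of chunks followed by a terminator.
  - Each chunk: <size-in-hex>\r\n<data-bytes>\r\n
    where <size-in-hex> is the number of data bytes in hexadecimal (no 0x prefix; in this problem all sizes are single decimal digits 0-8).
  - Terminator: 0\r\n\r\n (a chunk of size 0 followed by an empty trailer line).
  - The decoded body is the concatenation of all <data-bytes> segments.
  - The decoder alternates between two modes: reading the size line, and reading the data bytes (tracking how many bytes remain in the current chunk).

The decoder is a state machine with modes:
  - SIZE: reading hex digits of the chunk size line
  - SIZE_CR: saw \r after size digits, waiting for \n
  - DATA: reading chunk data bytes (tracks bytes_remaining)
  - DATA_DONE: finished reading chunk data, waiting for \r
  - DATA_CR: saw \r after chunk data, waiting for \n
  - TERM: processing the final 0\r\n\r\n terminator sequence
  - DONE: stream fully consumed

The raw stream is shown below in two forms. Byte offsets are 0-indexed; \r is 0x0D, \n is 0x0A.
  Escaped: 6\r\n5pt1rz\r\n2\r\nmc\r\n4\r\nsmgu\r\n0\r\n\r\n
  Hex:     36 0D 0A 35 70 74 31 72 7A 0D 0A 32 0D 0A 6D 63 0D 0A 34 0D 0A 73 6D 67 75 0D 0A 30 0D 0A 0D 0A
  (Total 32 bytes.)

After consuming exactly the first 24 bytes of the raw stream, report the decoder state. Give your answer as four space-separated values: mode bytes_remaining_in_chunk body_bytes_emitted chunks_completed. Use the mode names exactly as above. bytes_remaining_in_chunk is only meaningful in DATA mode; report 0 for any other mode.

Answer: DATA 1 11 2

Derivation:
Byte 0 = '6': mode=SIZE remaining=0 emitted=0 chunks_done=0
Byte 1 = 0x0D: mode=SIZE_CR remaining=0 emitted=0 chunks_done=0
Byte 2 = 0x0A: mode=DATA remaining=6 emitted=0 chunks_done=0
Byte 3 = '5': mode=DATA remaining=5 emitted=1 chunks_done=0
Byte 4 = 'p': mode=DATA remaining=4 emitted=2 chunks_done=0
Byte 5 = 't': mode=DATA remaining=3 emitted=3 chunks_done=0
Byte 6 = '1': mode=DATA remaining=2 emitted=4 chunks_done=0
Byte 7 = 'r': mode=DATA remaining=1 emitted=5 chunks_done=0
Byte 8 = 'z': mode=DATA_DONE remaining=0 emitted=6 chunks_done=0
Byte 9 = 0x0D: mode=DATA_CR remaining=0 emitted=6 chunks_done=0
Byte 10 = 0x0A: mode=SIZE remaining=0 emitted=6 chunks_done=1
Byte 11 = '2': mode=SIZE remaining=0 emitted=6 chunks_done=1
Byte 12 = 0x0D: mode=SIZE_CR remaining=0 emitted=6 chunks_done=1
Byte 13 = 0x0A: mode=DATA remaining=2 emitted=6 chunks_done=1
Byte 14 = 'm': mode=DATA remaining=1 emitted=7 chunks_done=1
Byte 15 = 'c': mode=DATA_DONE remaining=0 emitted=8 chunks_done=1
Byte 16 = 0x0D: mode=DATA_CR remaining=0 emitted=8 chunks_done=1
Byte 17 = 0x0A: mode=SIZE remaining=0 emitted=8 chunks_done=2
Byte 18 = '4': mode=SIZE remaining=0 emitted=8 chunks_done=2
Byte 19 = 0x0D: mode=SIZE_CR remaining=0 emitted=8 chunks_done=2
Byte 20 = 0x0A: mode=DATA remaining=4 emitted=8 chunks_done=2
Byte 21 = 's': mode=DATA remaining=3 emitted=9 chunks_done=2
Byte 22 = 'm': mode=DATA remaining=2 emitted=10 chunks_done=2
Byte 23 = 'g': mode=DATA remaining=1 emitted=11 chunks_done=2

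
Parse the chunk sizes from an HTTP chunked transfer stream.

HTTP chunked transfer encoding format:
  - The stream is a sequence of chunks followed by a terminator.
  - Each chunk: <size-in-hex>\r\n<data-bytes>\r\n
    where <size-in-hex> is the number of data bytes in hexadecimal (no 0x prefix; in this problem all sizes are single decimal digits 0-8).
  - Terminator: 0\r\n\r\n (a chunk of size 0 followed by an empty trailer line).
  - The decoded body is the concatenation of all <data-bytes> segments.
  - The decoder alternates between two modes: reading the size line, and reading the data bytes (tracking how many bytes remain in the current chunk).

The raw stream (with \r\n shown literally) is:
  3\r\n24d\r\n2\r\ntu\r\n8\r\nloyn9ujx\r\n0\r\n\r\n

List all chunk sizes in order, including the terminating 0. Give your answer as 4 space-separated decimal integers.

Answer: 3 2 8 0

Derivation:
Chunk 1: stream[0..1]='3' size=0x3=3, data at stream[3..6]='24d' -> body[0..3], body so far='24d'
Chunk 2: stream[8..9]='2' size=0x2=2, data at stream[11..13]='tu' -> body[3..5], body so far='24dtu'
Chunk 3: stream[15..16]='8' size=0x8=8, data at stream[18..26]='loyn9ujx' -> body[5..13], body so far='24dtuloyn9ujx'
Chunk 4: stream[28..29]='0' size=0 (terminator). Final body='24dtuloyn9ujx' (13 bytes)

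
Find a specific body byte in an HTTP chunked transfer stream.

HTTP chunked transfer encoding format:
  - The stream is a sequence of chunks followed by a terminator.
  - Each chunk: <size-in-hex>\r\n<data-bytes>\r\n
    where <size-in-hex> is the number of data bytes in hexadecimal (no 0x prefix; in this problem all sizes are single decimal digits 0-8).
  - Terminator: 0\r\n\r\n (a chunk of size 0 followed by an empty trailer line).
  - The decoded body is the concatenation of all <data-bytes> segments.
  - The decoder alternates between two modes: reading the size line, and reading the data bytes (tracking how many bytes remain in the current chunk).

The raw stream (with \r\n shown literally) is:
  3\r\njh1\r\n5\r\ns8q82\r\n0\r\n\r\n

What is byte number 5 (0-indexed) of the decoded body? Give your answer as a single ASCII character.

Chunk 1: stream[0..1]='3' size=0x3=3, data at stream[3..6]='jh1' -> body[0..3], body so far='jh1'
Chunk 2: stream[8..9]='5' size=0x5=5, data at stream[11..16]='s8q82' -> body[3..8], body so far='jh1s8q82'
Chunk 3: stream[18..19]='0' size=0 (terminator). Final body='jh1s8q82' (8 bytes)
Body byte 5 = 'q'

Answer: q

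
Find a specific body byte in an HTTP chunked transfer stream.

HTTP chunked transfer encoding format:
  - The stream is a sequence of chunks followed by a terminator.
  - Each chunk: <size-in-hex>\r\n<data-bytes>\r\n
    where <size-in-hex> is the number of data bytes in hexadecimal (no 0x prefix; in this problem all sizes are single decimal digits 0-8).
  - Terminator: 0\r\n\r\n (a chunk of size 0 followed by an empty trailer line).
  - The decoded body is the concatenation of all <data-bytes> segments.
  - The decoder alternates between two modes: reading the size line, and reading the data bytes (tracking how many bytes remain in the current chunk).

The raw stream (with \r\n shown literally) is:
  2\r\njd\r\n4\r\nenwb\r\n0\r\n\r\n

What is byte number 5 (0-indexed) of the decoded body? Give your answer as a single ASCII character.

Chunk 1: stream[0..1]='2' size=0x2=2, data at stream[3..5]='jd' -> body[0..2], body so far='jd'
Chunk 2: stream[7..8]='4' size=0x4=4, data at stream[10..14]='enwb' -> body[2..6], body so far='jdenwb'
Chunk 3: stream[16..17]='0' size=0 (terminator). Final body='jdenwb' (6 bytes)
Body byte 5 = 'b'

Answer: b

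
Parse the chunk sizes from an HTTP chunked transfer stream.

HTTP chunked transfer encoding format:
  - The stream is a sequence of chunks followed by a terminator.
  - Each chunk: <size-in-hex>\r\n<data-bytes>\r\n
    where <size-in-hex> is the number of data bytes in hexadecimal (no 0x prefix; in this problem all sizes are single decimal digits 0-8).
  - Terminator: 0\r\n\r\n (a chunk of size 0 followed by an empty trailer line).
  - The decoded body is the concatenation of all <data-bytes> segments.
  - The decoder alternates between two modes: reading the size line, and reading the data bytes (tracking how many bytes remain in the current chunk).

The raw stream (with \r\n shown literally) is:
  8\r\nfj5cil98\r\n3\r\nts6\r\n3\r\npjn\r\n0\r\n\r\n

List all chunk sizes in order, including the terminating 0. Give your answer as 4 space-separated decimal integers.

Answer: 8 3 3 0

Derivation:
Chunk 1: stream[0..1]='8' size=0x8=8, data at stream[3..11]='fj5cil98' -> body[0..8], body so far='fj5cil98'
Chunk 2: stream[13..14]='3' size=0x3=3, data at stream[16..19]='ts6' -> body[8..11], body so far='fj5cil98ts6'
Chunk 3: stream[21..22]='3' size=0x3=3, data at stream[24..27]='pjn' -> body[11..14], body so far='fj5cil98ts6pjn'
Chunk 4: stream[29..30]='0' size=0 (terminator). Final body='fj5cil98ts6pjn' (14 bytes)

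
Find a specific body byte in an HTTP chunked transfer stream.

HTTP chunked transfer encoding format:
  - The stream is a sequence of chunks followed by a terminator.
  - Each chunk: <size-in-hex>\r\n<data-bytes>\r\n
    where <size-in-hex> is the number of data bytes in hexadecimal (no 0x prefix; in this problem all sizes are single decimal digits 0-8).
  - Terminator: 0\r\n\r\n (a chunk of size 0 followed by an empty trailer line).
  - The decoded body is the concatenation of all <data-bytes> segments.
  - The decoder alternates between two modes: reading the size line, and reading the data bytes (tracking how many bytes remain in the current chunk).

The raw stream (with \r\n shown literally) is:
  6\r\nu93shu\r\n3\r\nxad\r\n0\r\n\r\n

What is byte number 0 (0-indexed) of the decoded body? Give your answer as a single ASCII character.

Chunk 1: stream[0..1]='6' size=0x6=6, data at stream[3..9]='u93shu' -> body[0..6], body so far='u93shu'
Chunk 2: stream[11..12]='3' size=0x3=3, data at stream[14..17]='xad' -> body[6..9], body so far='u93shuxad'
Chunk 3: stream[19..20]='0' size=0 (terminator). Final body='u93shuxad' (9 bytes)
Body byte 0 = 'u'

Answer: u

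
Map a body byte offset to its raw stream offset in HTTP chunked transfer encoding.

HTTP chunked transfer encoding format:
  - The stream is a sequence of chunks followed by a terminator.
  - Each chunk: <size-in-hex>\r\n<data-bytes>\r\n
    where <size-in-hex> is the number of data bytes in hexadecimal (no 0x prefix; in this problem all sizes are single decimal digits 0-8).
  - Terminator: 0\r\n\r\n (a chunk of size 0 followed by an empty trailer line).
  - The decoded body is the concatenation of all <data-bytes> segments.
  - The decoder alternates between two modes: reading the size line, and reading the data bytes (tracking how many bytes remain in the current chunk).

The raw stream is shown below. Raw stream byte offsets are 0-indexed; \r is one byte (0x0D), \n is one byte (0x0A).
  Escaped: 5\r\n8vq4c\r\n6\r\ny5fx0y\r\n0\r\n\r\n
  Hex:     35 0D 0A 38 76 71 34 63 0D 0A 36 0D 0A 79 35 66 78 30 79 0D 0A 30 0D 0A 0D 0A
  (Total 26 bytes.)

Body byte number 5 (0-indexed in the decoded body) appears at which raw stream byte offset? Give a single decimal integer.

Answer: 13

Derivation:
Chunk 1: stream[0..1]='5' size=0x5=5, data at stream[3..8]='8vq4c' -> body[0..5], body so far='8vq4c'
Chunk 2: stream[10..11]='6' size=0x6=6, data at stream[13..19]='y5fx0y' -> body[5..11], body so far='8vq4cy5fx0y'
Chunk 3: stream[21..22]='0' size=0 (terminator). Final body='8vq4cy5fx0y' (11 bytes)
Body byte 5 at stream offset 13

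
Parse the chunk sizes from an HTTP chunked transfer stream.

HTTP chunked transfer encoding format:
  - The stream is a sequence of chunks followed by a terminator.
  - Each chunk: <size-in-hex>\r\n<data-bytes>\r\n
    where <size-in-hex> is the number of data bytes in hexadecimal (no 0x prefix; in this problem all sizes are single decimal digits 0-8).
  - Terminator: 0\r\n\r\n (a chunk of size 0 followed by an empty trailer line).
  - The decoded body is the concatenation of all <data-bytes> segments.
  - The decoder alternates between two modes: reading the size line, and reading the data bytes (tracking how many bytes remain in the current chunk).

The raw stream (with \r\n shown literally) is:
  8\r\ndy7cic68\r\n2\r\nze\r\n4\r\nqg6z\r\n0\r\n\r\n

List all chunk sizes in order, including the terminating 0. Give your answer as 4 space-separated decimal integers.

Answer: 8 2 4 0

Derivation:
Chunk 1: stream[0..1]='8' size=0x8=8, data at stream[3..11]='dy7cic68' -> body[0..8], body so far='dy7cic68'
Chunk 2: stream[13..14]='2' size=0x2=2, data at stream[16..18]='ze' -> body[8..10], body so far='dy7cic68ze'
Chunk 3: stream[20..21]='4' size=0x4=4, data at stream[23..27]='qg6z' -> body[10..14], body so far='dy7cic68zeqg6z'
Chunk 4: stream[29..30]='0' size=0 (terminator). Final body='dy7cic68zeqg6z' (14 bytes)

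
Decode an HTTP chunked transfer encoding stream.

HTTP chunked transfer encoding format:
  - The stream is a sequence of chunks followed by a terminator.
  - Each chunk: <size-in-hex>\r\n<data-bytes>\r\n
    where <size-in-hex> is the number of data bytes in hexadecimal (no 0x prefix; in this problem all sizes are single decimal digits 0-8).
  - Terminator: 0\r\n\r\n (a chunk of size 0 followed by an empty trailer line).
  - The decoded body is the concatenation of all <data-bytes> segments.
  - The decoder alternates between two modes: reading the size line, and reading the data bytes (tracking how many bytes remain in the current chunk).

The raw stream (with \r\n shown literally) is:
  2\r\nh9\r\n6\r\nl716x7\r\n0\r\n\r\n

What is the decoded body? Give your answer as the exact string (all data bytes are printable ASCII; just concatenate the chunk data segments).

Chunk 1: stream[0..1]='2' size=0x2=2, data at stream[3..5]='h9' -> body[0..2], body so far='h9'
Chunk 2: stream[7..8]='6' size=0x6=6, data at stream[10..16]='l716x7' -> body[2..8], body so far='h9l716x7'
Chunk 3: stream[18..19]='0' size=0 (terminator). Final body='h9l716x7' (8 bytes)

Answer: h9l716x7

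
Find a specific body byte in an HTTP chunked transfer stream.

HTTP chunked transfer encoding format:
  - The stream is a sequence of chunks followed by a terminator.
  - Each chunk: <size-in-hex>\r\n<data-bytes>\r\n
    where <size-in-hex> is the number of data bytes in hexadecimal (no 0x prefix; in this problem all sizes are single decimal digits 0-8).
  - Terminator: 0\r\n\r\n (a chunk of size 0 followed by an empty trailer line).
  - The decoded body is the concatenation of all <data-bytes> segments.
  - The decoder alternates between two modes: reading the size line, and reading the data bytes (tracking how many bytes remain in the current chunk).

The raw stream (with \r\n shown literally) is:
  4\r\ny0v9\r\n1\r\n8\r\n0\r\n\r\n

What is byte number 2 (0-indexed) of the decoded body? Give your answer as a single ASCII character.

Answer: v

Derivation:
Chunk 1: stream[0..1]='4' size=0x4=4, data at stream[3..7]='y0v9' -> body[0..4], body so far='y0v9'
Chunk 2: stream[9..10]='1' size=0x1=1, data at stream[12..13]='8' -> body[4..5], body so far='y0v98'
Chunk 3: stream[15..16]='0' size=0 (terminator). Final body='y0v98' (5 bytes)
Body byte 2 = 'v'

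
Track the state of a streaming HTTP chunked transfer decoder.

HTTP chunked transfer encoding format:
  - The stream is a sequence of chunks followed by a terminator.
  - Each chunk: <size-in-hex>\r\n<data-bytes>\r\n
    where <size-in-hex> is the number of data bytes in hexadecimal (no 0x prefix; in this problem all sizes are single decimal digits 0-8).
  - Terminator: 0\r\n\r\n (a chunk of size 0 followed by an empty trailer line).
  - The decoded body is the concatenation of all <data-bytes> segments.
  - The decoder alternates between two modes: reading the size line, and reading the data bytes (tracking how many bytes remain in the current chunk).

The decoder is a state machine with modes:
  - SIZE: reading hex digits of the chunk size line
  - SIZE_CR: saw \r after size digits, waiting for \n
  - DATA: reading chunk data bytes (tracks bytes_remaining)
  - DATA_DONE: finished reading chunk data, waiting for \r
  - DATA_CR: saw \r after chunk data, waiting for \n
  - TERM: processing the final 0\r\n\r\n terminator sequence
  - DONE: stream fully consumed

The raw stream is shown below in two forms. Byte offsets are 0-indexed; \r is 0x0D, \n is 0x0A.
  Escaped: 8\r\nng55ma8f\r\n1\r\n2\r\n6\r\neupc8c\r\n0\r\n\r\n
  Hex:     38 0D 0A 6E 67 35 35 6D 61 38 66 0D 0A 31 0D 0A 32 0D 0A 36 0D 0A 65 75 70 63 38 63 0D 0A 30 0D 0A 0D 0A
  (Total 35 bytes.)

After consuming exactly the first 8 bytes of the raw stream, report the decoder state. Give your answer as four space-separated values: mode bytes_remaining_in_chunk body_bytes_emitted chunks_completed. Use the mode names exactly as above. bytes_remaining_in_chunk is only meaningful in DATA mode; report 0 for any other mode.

Byte 0 = '8': mode=SIZE remaining=0 emitted=0 chunks_done=0
Byte 1 = 0x0D: mode=SIZE_CR remaining=0 emitted=0 chunks_done=0
Byte 2 = 0x0A: mode=DATA remaining=8 emitted=0 chunks_done=0
Byte 3 = 'n': mode=DATA remaining=7 emitted=1 chunks_done=0
Byte 4 = 'g': mode=DATA remaining=6 emitted=2 chunks_done=0
Byte 5 = '5': mode=DATA remaining=5 emitted=3 chunks_done=0
Byte 6 = '5': mode=DATA remaining=4 emitted=4 chunks_done=0
Byte 7 = 'm': mode=DATA remaining=3 emitted=5 chunks_done=0

Answer: DATA 3 5 0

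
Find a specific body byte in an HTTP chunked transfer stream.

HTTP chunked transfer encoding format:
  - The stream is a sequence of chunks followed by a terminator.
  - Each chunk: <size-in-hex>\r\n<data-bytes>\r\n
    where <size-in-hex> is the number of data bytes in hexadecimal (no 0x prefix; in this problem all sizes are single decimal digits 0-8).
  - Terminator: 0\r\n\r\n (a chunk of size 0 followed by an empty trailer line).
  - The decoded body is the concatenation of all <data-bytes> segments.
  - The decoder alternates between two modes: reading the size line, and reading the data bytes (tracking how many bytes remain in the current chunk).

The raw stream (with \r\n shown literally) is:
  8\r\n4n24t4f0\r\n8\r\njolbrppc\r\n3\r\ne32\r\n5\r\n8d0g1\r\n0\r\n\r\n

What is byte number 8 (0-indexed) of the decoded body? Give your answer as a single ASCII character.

Answer: j

Derivation:
Chunk 1: stream[0..1]='8' size=0x8=8, data at stream[3..11]='4n24t4f0' -> body[0..8], body so far='4n24t4f0'
Chunk 2: stream[13..14]='8' size=0x8=8, data at stream[16..24]='jolbrppc' -> body[8..16], body so far='4n24t4f0jolbrppc'
Chunk 3: stream[26..27]='3' size=0x3=3, data at stream[29..32]='e32' -> body[16..19], body so far='4n24t4f0jolbrppce32'
Chunk 4: stream[34..35]='5' size=0x5=5, data at stream[37..42]='8d0g1' -> body[19..24], body so far='4n24t4f0jolbrppce328d0g1'
Chunk 5: stream[44..45]='0' size=0 (terminator). Final body='4n24t4f0jolbrppce328d0g1' (24 bytes)
Body byte 8 = 'j'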